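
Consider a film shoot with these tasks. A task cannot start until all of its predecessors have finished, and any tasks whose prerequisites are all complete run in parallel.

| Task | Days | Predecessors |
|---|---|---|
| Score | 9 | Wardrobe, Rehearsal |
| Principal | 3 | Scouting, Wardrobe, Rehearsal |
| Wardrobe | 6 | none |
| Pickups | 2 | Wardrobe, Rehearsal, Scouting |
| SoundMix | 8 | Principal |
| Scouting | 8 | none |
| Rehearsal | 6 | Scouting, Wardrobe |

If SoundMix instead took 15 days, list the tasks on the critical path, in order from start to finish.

Critical path before the change: Scouting→Rehearsal→Principal→SoundMix = 8+6+3+8 = 25 giving 25 days.
Since SoundMix is critical, the +7 change carries straight to that chain (now 32 days).
No other chain overtakes it, so the finish is 32 days.

Scouting, Rehearsal, Principal, SoundMix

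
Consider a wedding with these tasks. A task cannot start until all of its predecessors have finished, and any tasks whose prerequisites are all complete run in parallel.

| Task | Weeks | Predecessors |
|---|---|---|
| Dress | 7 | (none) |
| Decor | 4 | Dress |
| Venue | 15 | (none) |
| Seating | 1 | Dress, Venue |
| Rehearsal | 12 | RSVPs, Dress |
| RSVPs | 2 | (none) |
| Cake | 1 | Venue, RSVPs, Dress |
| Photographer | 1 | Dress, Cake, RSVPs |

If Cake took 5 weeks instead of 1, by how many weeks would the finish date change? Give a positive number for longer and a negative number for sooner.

Baseline: Dress→Rehearsal = 7+12 = 19 → 19 weeks.
The longest path through Cake is only 17 weeks, so Cake has float 2.
Now Venue→Cake→Photographer = 15+5+1 = 21 is longest, so the finish becomes 21 weeks.
Change in finish: 21 − 19 = +2 weeks.

2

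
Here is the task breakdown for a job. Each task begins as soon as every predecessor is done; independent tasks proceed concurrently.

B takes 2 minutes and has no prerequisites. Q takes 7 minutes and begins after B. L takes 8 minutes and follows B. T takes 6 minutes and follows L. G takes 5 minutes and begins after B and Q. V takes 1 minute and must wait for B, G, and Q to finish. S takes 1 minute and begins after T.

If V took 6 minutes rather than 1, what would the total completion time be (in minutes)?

Critical path before the change: B→L→T→S = 2+8+6+1 = 17 giving 17 minutes.
V is off the critical path — its longest chain is 15 minutes, giving 2 of slack.
New critical path: B→Q→G→V = 2+7+5+6 = 20 ⇒ 20 minutes.

20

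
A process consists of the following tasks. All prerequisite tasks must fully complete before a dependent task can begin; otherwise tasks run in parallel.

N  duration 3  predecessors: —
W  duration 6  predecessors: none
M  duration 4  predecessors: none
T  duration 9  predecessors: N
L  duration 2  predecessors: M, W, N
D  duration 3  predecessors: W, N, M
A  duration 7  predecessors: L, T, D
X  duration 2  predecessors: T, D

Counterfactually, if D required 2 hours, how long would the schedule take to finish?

19

Actual critical path: N→T→A = 3+9+7 = 19 ⇒ 19 hours.
D has 3 hours of float (longest path through it is 16).
The critical path is still N→T→A; finish is now 19 hours.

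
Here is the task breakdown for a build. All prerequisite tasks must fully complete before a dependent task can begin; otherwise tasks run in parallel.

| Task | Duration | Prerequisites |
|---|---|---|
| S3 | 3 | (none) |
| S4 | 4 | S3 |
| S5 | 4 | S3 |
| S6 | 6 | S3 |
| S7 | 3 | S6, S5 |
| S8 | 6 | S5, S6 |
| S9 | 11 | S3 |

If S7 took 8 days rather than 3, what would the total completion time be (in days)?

17

Actual critical path: S3→S6→S8 = 3+6+6 = 15 ⇒ 15 days.
The longest path through S7 is only 12 days, so S7 has float 3.
The binding chain switches to S3→S6→S7 = 3+6+8 = 17; finish 17 days.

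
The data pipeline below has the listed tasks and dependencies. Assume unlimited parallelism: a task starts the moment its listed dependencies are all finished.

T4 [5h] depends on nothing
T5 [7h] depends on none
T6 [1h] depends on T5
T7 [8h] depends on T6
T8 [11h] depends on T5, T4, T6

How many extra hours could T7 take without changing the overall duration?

3

The longest chain is T5→T6→T8 = 7+1+11 = 19; overall finish 19 hours.
T7 finishes as early as 16 and must finish by 19.
So T7 can slip 19 − 16 = 3 hours.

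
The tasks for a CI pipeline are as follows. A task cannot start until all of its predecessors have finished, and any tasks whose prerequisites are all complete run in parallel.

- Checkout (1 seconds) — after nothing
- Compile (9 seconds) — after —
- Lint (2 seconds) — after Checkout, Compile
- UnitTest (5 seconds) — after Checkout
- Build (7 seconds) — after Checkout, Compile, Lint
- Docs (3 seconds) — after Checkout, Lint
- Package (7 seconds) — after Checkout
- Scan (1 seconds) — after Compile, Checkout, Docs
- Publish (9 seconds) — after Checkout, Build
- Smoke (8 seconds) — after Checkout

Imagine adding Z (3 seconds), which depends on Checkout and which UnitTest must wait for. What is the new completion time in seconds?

27

Originally the schedule takes 27 seconds.
With Z inserted, UnitTest now waits for max(Checkout, Z).
New critical path: Compile→Lint→Build→Publish = 9+2+7+9 = 27 ⇒ 27 seconds.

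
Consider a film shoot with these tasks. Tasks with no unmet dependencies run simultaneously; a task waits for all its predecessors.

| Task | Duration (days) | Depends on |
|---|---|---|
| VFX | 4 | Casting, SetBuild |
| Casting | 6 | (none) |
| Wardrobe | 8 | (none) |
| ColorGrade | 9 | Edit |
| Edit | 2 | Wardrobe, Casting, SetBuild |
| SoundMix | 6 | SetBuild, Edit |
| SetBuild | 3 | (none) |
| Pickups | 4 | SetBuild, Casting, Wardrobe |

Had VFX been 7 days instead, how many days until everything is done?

Critical path before the change: Wardrobe→Edit→ColorGrade = 8+2+9 = 19 giving 19 days.
The longest path through VFX is only 10 days, so VFX has float 9.
No other chain overtakes it, so the finish is 19 days.

19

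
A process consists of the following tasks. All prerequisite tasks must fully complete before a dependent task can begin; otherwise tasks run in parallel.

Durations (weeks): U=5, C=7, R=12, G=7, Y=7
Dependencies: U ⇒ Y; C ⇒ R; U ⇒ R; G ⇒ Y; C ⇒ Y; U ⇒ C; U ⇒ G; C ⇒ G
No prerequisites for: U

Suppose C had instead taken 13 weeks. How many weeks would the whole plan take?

Baseline: U→C→G→Y = 5+7+7+7 = 26 → 26 weeks.
Since C is critical, the +6 change carries straight to that chain (now 32 weeks).
That remains the longest chain; total 32 weeks.

32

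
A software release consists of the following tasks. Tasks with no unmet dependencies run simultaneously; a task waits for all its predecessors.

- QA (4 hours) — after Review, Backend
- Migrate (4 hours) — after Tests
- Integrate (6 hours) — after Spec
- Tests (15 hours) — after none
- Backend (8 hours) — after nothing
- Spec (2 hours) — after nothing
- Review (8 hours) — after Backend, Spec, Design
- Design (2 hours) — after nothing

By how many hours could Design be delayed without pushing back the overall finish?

Critical path: Backend→Review→QA = 8+8+4 = 20, so the finish is 20 hours.
The longest chain containing Design totals 14 hours.
Slack of Design = 6 − 0 = 6 hours.

6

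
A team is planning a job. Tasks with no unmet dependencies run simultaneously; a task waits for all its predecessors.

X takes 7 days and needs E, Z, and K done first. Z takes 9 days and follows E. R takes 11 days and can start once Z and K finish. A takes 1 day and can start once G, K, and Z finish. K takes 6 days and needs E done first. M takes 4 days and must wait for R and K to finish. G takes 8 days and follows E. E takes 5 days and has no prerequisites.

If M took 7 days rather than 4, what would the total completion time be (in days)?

32

Actual critical path: E→Z→R→M = 5+9+11+4 = 29 ⇒ 29 days.
M is on the critical path; changing it to 7 makes that path 32 days.
The critical path is still E→Z→R→M; finish is now 32 days.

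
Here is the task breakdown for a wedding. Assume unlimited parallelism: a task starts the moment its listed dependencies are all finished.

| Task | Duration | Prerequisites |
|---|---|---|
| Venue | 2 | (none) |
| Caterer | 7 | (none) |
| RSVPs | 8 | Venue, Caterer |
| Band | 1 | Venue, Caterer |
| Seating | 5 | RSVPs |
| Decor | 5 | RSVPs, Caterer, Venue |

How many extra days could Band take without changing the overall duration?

Caterer→RSVPs→Seating = 7+8+5 = 20 sets the makespan at 20 days.
The longest chain containing Band totals 8 days.
So Band can slip 20 − 8 = 12 days.

12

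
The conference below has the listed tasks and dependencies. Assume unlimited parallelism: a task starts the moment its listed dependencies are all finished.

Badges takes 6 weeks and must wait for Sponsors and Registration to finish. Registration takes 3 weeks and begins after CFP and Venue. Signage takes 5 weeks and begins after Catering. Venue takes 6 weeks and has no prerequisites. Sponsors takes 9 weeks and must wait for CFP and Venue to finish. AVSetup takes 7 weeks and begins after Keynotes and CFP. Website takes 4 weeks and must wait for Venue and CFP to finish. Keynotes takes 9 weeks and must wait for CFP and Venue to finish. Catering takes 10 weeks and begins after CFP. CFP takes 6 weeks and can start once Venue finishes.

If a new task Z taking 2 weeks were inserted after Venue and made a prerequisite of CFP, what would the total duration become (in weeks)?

30

Originally the schedule takes 28 weeks.
With Z inserted, CFP now waits for max(Venue, Z).
New critical path: Venue→Z→CFP→Keynotes→AVSetup = 6+2+6+9+7 = 30 ⇒ 30 weeks.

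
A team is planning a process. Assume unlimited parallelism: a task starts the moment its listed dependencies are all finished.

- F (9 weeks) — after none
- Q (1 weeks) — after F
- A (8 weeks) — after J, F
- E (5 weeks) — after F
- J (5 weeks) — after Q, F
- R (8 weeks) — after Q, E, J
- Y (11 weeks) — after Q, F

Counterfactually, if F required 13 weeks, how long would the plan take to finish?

27

Critical path before the change: F→Q→J→R = 9+1+5+8 = 23 giving 23 weeks.
F lies on that path, so at 13 weeks the path becomes 27 weeks.
The critical path is still F→Q→J→R; finish is now 27 weeks.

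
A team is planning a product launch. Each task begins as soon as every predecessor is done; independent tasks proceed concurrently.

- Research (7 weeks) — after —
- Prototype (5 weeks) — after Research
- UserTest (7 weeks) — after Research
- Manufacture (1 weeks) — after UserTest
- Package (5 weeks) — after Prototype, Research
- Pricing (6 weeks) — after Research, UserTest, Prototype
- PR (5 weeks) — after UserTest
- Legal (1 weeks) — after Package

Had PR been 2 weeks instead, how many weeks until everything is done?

As given, the longest chain is Research→UserTest→Pricing = 7+7+6 = 20, so the finish is 20 weeks.
PR is off the critical path — its longest chain is 19 weeks, giving 1 of slack.
That remains the longest chain; total 20 weeks.

20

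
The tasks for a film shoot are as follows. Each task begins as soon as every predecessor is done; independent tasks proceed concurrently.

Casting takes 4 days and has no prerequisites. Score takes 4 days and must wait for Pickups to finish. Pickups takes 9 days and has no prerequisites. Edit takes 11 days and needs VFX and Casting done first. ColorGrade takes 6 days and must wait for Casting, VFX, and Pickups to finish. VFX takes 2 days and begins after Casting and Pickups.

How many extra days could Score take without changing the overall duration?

9

The longest chain is Pickups→VFX→Edit = 9+2+11 = 22; overall finish 22 days.
Longest path through Score: 13 days (earliest finish 13, latest finish 22).
So Score can slip 22 − 13 = 9 days.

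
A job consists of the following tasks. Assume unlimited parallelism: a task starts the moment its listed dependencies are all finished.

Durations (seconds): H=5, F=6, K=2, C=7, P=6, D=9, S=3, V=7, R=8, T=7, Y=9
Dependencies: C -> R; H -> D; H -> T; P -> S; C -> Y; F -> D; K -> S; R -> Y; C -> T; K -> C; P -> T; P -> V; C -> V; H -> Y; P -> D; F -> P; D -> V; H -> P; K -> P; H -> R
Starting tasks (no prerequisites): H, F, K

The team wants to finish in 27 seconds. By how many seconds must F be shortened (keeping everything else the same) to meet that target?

1

Current finish: 28 seconds; target: 27.
F is on every critical path, so each second cut from F cuts the finish by one (this holds down to a finish of 27).
Need 28 − 27 = 1 second off F → F becomes 5 seconds, finish becomes 27.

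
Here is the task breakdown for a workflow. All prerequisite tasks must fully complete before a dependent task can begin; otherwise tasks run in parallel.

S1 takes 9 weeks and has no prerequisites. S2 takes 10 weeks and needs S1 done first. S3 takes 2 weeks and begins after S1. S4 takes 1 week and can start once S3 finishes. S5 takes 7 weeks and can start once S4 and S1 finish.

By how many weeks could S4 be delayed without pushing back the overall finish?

0

The longest chain is S1→S2 = 9+10 = 19; overall finish 19 weeks.
The longest chain containing S4 totals 19 weeks.
So S4 can slip 12 − 12 = 0 weeks.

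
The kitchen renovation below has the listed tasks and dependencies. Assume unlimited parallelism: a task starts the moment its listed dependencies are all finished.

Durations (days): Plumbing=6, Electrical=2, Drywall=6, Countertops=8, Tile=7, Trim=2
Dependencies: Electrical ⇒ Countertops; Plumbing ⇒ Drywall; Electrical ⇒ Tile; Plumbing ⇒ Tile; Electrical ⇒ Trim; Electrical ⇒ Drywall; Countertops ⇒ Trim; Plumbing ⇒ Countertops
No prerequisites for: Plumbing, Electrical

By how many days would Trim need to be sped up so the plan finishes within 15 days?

1

Current finish: 16 days; target: 15.
Trim is on every critical path, so each day cut from Trim cuts the finish by one (this holds down to a finish of 15).
Need 16 − 15 = 1 day off Trim → Trim becomes 1 day, finish becomes 15.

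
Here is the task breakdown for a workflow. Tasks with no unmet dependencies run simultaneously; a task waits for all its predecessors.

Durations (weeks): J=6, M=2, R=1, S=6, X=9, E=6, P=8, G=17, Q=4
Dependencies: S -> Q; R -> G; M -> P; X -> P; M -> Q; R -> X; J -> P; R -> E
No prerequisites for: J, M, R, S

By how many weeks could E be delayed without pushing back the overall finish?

The longest chain is R→X→P = 1+9+8 = 18; overall finish 18 weeks.
E finishes as early as 7 and must finish by 18.
Float = 18 − 7 = 11.

11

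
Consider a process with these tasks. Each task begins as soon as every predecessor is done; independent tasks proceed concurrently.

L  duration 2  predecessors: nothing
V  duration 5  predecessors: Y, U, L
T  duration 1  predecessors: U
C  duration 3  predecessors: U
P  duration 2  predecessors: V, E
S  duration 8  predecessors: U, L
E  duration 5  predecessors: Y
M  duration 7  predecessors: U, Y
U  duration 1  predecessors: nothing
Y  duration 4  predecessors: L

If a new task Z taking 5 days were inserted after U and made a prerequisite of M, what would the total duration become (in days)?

13

Originally the project takes 13 days.
With Z inserted, M now waits for max(U, Y, Z).
New critical path: U→Z→M = 1+5+7 = 13 ⇒ 13 days.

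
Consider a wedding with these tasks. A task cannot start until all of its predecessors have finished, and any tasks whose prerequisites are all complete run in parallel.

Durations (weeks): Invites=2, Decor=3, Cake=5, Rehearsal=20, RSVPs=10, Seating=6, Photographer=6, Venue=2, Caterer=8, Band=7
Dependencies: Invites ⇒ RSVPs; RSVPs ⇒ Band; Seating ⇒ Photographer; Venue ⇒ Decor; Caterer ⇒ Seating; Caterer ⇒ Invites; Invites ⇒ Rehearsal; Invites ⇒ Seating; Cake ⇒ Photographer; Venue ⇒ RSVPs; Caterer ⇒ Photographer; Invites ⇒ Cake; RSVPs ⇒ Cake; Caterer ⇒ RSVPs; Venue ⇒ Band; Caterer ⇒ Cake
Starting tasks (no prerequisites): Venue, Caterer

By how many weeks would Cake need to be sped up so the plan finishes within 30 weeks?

Current finish: 31 weeks; target: 30.
Cake is on every critical path, so each week cut from Cake cuts the finish by one (this holds down to a finish of 30).
Need 31 − 30 = 1 week off Cake → Cake becomes 4 weeks, finish becomes 30.

1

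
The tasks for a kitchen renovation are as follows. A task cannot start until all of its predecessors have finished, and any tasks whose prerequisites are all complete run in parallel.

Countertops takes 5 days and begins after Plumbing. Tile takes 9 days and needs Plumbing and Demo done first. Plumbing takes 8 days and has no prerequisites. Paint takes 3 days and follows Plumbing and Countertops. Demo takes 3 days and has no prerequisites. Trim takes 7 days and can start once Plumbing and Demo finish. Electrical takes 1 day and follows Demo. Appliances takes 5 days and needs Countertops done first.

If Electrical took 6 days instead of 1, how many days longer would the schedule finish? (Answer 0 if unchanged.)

0

Actual critical path: Plumbing→Countertops→Appliances = 8+5+5 = 18 ⇒ 18 days.
The longest path through Electrical is only 4 days, so Electrical has float 14.
The critical path is still Plumbing→Countertops→Appliances; finish is now 18 days.
Change in finish: 18 − 18 = +0 days.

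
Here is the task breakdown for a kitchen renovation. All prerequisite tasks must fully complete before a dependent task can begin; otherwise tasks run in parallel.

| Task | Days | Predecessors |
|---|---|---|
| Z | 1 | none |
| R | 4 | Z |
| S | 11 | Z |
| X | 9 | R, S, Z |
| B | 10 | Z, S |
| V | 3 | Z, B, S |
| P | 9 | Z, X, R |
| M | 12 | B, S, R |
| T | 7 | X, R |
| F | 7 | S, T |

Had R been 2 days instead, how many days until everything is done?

Critical path before the change: Z→S→X→T→F = 1+11+9+7+7 = 35 giving 35 days.
R has 7 days of float (longest path through it is 28).
That remains the longest chain; total 35 days.

35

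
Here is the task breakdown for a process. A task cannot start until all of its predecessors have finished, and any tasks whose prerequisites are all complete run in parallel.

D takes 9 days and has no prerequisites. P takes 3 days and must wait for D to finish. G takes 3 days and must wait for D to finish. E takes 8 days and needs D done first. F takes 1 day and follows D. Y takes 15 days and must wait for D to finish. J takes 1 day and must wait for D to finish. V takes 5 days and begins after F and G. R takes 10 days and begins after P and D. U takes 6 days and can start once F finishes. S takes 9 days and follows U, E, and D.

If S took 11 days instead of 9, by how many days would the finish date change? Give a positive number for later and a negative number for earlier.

Baseline: D→E→S = 9+8+9 = 26 → 26 days.
S lies on that path, so at 11 days the path becomes 28 days.
No other chain overtakes it, so the finish is 28 days.
Change in finish: 28 − 26 = +2 days.

2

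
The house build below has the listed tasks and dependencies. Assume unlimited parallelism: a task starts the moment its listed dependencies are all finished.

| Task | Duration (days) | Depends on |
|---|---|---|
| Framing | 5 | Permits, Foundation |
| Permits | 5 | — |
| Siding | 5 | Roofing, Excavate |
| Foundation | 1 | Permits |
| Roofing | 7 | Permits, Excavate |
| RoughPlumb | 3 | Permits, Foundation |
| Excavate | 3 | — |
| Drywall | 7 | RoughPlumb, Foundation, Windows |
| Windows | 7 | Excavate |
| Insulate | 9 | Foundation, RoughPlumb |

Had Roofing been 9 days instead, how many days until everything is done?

As given, the longest chain is Permits→Foundation→RoughPlumb→Insulate = 5+1+3+9 = 18, so the finish is 18 days.
Roofing has 1 day of float (longest path through it is 17).
New critical path: Permits→Roofing→Siding = 5+9+5 = 19 ⇒ 19 days.

19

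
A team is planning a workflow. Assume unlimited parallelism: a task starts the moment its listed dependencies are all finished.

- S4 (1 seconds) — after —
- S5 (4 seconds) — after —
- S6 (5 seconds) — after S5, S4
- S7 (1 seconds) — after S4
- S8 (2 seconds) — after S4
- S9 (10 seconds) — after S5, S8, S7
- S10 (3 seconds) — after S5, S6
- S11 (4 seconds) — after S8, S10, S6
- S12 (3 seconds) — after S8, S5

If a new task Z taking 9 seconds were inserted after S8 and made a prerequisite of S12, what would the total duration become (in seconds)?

16

Originally the schedule takes 16 seconds.
With Z inserted, S12 now waits for max(S8, S5, Z).
New critical path: S5→S6→S10→S11 = 4+5+3+4 = 16 ⇒ 16 seconds.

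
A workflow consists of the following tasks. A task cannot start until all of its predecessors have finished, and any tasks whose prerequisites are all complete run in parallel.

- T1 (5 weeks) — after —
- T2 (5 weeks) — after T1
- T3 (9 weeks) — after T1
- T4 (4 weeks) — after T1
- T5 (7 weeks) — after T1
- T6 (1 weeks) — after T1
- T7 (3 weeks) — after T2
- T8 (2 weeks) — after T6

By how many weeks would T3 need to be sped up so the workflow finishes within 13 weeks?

1

Current finish: 14 weeks; target: 13.
T3 is on every critical path, so each week cut from T3 cuts the finish by one (this holds down to a finish of 13).
Need 14 − 13 = 1 week off T3 → T3 becomes 8 weeks, finish becomes 13.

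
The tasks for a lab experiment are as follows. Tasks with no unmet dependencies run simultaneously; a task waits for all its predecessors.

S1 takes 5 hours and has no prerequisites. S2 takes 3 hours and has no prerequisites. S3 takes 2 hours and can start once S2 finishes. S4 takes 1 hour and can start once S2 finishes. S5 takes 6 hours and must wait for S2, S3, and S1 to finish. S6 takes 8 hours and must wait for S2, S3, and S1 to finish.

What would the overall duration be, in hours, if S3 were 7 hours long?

As given, the longest chain is S2→S3→S6 = 3+2+8 = 13, so the finish is 13 hours.
S3 lies on that path, so at 7 hours the path becomes 18 hours.
No other chain overtakes it, so the finish is 18 hours.

18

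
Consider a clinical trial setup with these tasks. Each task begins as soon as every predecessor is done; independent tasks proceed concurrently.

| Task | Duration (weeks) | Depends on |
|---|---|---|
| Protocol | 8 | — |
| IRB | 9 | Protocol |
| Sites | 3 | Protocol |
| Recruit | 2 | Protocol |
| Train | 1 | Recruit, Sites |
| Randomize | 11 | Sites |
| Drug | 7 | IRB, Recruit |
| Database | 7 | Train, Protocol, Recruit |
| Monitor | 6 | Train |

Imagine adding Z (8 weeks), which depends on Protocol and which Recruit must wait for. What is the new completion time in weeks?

26

Originally the job takes 24 weeks.
With Z inserted, Recruit now waits for max(Protocol, Z).
New critical path: Protocol→Z→Recruit→Train→Database = 8+8+2+1+7 = 26 ⇒ 26 weeks.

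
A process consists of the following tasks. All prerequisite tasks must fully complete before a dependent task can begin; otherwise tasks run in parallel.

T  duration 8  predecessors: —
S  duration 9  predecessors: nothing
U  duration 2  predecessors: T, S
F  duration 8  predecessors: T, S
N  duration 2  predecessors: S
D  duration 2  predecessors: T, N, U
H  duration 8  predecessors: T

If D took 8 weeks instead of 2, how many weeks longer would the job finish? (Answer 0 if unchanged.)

Baseline: S→F = 9+8 = 17 → 17 weeks.
D is off the critical path — its longest chain is 13 weeks, giving 4 of slack.
New critical path: S→U→D = 9+2+8 = 19 ⇒ 19 weeks.
Change in finish: 19 − 17 = +2 weeks.

2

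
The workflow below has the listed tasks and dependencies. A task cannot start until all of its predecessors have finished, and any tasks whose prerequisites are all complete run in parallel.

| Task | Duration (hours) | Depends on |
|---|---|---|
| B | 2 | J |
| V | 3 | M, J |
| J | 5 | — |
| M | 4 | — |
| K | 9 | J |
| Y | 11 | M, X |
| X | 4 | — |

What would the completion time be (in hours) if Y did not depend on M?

With the dependency in place, X→Y = 4+11 = 15 sets the finish at 15 hours.
Dropping M→Y doesn't change Y's earliest start (4); another predecessor still binds.
After: X→Y = 4+11 = 15 → 15 hours.

15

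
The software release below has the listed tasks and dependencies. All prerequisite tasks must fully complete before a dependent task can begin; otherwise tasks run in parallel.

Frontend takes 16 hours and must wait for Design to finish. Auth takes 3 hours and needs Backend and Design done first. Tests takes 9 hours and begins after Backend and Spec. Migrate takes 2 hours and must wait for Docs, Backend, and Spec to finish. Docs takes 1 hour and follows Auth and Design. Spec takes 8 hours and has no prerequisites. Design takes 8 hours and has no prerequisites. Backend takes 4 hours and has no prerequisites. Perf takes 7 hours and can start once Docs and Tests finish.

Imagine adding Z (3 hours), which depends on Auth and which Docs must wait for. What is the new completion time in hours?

24

Originally the project takes 24 hours.
With Z inserted, Docs now waits for max(Auth, Design, Z).
New critical path: Spec→Tests→Perf = 8+9+7 = 24 ⇒ 24 hours.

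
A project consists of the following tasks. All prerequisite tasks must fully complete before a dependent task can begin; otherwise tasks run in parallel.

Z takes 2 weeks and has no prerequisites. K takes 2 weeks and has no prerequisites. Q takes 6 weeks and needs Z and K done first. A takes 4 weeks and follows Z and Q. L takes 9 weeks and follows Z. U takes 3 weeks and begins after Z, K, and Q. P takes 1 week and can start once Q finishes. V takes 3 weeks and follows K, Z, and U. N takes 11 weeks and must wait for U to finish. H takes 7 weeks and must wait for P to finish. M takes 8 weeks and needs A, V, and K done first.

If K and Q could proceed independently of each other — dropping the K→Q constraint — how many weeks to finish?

Before: longest chain Z→Q→U→V→M = 2+6+3+3+8 = 22, finish 22.
Dropping K→Q doesn't change Q's earliest start (2); another predecessor still binds.
New critical path: Z→Q→U→V→M = 2+6+3+3+8 = 22 ⇒ 22 weeks.

22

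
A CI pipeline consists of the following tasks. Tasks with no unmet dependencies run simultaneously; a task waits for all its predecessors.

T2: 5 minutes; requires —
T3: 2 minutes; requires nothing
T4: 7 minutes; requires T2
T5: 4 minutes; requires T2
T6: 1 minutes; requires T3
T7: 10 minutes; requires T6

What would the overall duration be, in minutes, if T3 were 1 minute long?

Baseline: T3→T6→T7 = 2+1+10 = 13 → 13 minutes.
T3 is on the critical path; changing it to 1 makes that path 12 minutes.
New critical path: T2→T4 = 5+7 = 12 ⇒ 12 minutes.

12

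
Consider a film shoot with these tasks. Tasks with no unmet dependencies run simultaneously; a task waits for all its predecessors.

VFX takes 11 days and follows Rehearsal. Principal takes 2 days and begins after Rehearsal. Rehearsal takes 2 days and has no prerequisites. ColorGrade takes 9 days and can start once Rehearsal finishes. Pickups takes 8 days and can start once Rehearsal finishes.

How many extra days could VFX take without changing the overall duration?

Critical path: Rehearsal→VFX = 2+11 = 13, so the finish is 13 days.
Longest path through VFX: 13 days (earliest finish 13, latest finish 13).
So VFX can slip 13 − 13 = 0 days.

0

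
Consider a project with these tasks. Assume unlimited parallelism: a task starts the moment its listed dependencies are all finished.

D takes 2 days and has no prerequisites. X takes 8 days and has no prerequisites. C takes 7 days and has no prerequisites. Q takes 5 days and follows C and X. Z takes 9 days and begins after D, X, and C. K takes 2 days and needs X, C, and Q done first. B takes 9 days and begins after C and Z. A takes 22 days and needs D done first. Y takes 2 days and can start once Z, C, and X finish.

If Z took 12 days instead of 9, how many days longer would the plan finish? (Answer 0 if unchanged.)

Critical path before the change: X→Z→B = 8+9+9 = 26 giving 26 days.
Z is on the critical path; changing it to 12 makes that path 29 days.
The critical path is still X→Z→B; finish is now 29 days.
Change in finish: 29 − 26 = +3 days.

3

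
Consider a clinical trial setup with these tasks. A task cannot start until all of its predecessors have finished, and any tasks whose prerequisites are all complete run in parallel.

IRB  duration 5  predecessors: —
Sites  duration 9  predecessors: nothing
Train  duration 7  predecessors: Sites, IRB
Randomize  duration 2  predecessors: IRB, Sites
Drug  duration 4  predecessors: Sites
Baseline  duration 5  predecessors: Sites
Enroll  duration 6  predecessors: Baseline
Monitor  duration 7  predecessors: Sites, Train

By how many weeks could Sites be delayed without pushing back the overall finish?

Sites→Train→Monitor = 9+7+7 = 23 sets the makespan at 23 weeks.
Sites finishes as early as 9 and must finish by 9.
So Sites can slip 9 − 9 = 0 weeks.

0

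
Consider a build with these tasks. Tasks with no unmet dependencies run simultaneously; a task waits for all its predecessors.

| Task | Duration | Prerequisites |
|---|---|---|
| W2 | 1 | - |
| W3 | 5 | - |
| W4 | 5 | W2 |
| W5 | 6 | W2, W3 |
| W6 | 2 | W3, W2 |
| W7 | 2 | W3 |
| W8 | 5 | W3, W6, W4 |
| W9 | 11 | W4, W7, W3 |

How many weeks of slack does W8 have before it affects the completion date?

6

The longest chain is W3→W7→W9 = 5+2+11 = 18; overall finish 18 weeks.
Longest path through W8: 12 weeks (earliest finish 12, latest finish 18).
So W8 can slip 18 − 12 = 6 weeks.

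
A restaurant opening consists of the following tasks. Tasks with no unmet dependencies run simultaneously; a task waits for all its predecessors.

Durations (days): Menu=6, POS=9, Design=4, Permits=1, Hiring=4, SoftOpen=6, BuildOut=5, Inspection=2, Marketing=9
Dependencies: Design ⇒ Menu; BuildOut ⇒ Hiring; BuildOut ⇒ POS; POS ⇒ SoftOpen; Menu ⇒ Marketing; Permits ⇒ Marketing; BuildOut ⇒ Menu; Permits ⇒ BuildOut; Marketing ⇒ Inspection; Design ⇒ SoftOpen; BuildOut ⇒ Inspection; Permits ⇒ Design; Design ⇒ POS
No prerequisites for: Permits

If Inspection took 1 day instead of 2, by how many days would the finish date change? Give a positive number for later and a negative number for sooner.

Baseline: Permits→BuildOut→Menu→Marketing→Inspection = 1+5+6+9+2 = 23 → 23 days.
Since Inspection is critical, the -1 change carries straight to that chain (now 22 days).
No other chain overtakes it, so the finish is 22 days.
Change in finish: 22 − 23 = -1 days.

-1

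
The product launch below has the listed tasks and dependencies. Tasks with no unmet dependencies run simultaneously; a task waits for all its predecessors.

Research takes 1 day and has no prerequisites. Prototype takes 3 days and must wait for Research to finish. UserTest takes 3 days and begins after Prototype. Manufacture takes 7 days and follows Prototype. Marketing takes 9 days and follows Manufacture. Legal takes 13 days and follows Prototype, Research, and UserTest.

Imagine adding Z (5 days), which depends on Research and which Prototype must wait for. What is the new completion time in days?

Originally the project takes 20 days.
With Z inserted, Prototype now waits for max(Research, Z).
New critical path: Research→Z→Prototype→UserTest→Legal = 1+5+3+3+13 = 25 ⇒ 25 days.

25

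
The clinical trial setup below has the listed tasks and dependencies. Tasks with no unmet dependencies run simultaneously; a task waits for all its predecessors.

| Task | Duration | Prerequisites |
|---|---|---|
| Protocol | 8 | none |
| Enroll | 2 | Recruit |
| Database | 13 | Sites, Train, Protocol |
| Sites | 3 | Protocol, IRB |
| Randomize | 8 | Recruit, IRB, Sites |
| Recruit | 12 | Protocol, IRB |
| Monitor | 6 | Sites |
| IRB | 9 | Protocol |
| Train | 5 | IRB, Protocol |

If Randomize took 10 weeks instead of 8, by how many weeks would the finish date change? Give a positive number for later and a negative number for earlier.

As given, the longest chain is Protocol→IRB→Recruit→Randomize = 8+9+12+8 = 37, so the finish is 37 weeks.
Randomize is on the critical path; changing it to 10 makes that path 39 weeks.
That remains the longest chain; total 39 weeks.
Change in finish: 39 − 37 = +2 weeks.

2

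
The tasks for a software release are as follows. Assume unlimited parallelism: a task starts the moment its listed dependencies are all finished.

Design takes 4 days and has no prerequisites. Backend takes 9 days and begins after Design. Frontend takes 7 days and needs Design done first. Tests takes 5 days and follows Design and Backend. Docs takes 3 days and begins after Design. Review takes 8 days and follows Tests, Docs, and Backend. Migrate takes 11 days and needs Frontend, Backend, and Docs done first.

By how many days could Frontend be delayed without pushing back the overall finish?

Critical path: Design→Backend→Tests→Review = 4+9+5+8 = 26, so the finish is 26 days.
Longest path through Frontend: 22 days (earliest finish 11, latest finish 15).
Slack of Frontend = 8 − 4 = 4 days.

4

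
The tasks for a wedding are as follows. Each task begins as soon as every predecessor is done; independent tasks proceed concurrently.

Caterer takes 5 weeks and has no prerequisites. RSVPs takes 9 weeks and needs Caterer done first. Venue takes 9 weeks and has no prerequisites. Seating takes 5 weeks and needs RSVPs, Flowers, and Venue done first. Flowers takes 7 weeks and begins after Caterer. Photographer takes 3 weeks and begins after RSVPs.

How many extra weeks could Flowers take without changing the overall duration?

2

Caterer→RSVPs→Seating = 5+9+5 = 19 sets the makespan at 19 weeks.
Longest path through Flowers: 17 weeks (earliest finish 12, latest finish 14).
Slack of Flowers = 7 − 5 = 2 weeks.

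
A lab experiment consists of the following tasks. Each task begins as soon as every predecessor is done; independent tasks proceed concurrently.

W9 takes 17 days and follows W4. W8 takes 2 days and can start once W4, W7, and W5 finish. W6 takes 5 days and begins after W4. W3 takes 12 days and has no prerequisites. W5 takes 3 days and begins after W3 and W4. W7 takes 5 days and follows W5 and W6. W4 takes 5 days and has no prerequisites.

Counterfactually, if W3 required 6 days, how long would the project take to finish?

22

The binding path is W3→W5→W7→W8 = 12+3+5+2 = 22; finish at 22 days.
Since W3 is critical, the -6 change carries straight to that chain (now 16 days).
The binding chain switches to W4→W9 = 5+17 = 22; finish 22 days.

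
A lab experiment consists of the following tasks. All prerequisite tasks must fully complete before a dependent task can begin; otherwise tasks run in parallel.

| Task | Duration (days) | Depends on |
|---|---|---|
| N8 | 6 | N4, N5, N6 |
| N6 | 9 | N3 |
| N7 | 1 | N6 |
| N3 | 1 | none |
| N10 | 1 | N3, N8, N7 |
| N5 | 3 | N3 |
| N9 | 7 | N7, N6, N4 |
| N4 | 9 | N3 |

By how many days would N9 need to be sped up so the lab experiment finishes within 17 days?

1

Current finish: 18 days; target: 17.
N9 is on every critical path, so each day cut from N9 cuts the finish by one (this holds down to a finish of 17).
Need 18 − 17 = 1 day off N9 → N9 becomes 6 days, finish becomes 17.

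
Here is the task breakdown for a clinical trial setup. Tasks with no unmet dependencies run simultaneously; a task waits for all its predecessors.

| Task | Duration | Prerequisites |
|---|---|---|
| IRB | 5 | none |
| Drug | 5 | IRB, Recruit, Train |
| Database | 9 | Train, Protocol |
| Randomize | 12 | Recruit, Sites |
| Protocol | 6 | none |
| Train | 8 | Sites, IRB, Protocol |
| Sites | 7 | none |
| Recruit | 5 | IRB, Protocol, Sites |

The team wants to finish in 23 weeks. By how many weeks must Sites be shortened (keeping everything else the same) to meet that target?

Current finish: 24 weeks; target: 23.
Sites is on every critical path, so each week cut from Sites cuts the finish by one (this holds down to a finish of 23).
Need 24 − 23 = 1 week off Sites → Sites becomes 6 weeks, finish becomes 23.

1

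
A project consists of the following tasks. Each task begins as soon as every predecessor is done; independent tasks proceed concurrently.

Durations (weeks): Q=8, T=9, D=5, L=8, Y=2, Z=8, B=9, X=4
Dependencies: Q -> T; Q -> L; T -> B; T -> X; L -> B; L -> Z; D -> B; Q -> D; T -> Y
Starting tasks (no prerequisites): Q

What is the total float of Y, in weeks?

The longest chain is Q→T→B = 8+9+9 = 26; overall finish 26 weeks.
The longest chain containing Y totals 19 weeks.
So Y can slip 26 − 19 = 7 weeks.

7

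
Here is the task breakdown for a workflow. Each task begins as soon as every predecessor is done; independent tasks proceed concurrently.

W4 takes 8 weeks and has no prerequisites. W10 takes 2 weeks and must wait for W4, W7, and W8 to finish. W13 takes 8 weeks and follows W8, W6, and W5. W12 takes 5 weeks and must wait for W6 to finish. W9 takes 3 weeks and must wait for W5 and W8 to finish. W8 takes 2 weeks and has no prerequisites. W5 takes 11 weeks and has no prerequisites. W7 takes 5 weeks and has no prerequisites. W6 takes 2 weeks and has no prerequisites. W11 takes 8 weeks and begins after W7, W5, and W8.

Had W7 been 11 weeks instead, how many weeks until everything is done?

Critical path before the change: W5→W11 = 11+8 = 19 giving 19 weeks.
W7 has 6 weeks of float (longest path through it is 13).
No other chain overtakes it, so the finish is 19 weeks.

19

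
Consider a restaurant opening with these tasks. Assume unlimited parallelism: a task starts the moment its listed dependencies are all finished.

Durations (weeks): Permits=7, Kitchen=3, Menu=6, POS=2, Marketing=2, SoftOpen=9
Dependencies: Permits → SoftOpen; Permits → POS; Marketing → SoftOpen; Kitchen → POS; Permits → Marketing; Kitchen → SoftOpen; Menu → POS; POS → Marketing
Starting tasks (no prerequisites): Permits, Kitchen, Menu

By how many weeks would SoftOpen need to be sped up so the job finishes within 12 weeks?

8

Current finish: 20 weeks; target: 12.
SoftOpen is on every critical path, so each week cut from SoftOpen cuts the finish by one (this holds down to a finish of 12).
Need 20 − 12 = 8 weeks off SoftOpen → SoftOpen becomes 1 week, finish becomes 12.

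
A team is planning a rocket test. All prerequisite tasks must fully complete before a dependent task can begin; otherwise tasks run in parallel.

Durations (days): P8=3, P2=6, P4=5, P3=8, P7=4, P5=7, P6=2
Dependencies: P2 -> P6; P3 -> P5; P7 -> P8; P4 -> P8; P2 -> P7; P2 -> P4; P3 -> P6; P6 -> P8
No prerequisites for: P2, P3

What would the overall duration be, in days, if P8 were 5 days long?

16

Baseline: P3→P5 = 8+7 = 15 → 15 days.
P8 has 1 day of float (longest path through it is 14).
Now P2→P4→P8 = 6+5+5 = 16 is longest, so the finish becomes 16 days.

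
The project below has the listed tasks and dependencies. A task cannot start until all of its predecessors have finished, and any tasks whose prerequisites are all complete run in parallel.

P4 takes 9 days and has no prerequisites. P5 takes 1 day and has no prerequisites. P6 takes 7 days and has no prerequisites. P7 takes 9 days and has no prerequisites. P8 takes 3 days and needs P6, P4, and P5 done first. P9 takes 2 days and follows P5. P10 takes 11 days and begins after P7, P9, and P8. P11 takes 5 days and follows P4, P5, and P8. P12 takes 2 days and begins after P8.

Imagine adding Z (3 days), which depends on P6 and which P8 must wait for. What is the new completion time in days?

24

Originally the job takes 23 days.
With Z inserted, P8 now waits for max(P6, P4, P5, Z).
New critical path: P6→Z→P8→P10 = 7+3+3+11 = 24 ⇒ 24 days.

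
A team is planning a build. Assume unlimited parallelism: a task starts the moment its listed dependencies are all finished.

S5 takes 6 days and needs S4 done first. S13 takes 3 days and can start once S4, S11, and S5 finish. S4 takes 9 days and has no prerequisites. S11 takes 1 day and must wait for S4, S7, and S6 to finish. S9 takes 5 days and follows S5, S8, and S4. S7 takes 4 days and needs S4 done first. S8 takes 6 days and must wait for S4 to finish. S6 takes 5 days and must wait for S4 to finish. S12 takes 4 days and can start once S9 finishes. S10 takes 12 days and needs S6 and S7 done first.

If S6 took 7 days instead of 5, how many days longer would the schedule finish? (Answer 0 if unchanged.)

As given, the longest chain is S4→S6→S10 = 9+5+12 = 26, so the finish is 26 days.
S6 lies on that path, so at 7 days the path becomes 28 days.
No other chain overtakes it, so the finish is 28 days.
Change in finish: 28 − 26 = +2 days.

2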